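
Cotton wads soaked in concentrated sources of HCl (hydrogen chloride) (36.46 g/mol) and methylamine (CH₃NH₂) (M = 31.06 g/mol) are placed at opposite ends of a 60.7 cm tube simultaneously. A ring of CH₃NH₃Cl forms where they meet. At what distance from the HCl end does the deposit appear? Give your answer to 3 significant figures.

29.1 cm

In equal time, each gas travels a distance ∝ its rate ∝ 1/√M, so d_HCl/d_CH₃NH₂ = √(M_CH₃NH₂/M_HCl) = √(31.06/36.46) = 0.9230.
With d_HCl + d_CH₃NH₂ = 60.7 cm, d_CH₃NH₂ = 60.7/(1 + 0.9230) = 31.57 cm.
d_HCl = 60.7 − 31.57 = 29.1 cm.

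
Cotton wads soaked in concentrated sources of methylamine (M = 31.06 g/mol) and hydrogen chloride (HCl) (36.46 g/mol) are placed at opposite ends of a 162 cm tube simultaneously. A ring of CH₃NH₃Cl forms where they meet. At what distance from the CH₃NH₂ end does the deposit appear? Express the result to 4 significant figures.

84.24 cm

The fronts meet when d_CH₃NH₂ + d_HCl = L with d_CH₃NH₂/d_HCl = √(M_HCl/M_CH₃NH₂) (Graham's law). Here √(M_HCl/M_CH₃NH₂) = √(36.46/31.06) = 1.083.
With d_CH₃NH₂ + d_HCl = 162 cm, d_HCl = 162/(1 + 1.083) = 77.76 cm.
d_CH₃NH₂ = 162 − 77.76 = 84.24 cm.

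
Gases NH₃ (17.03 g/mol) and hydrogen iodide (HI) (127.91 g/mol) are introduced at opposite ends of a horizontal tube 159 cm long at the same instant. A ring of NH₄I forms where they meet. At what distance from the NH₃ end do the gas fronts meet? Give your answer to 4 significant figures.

116.5 cm

The fronts meet when d_NH₃ + d_HI = L with d_NH₃/d_HI = √(M_HI/M_NH₃) (Graham's law). Here √(M_HI/M_NH₃) = √(127.91/17.03) = 2.741.
With d_NH₃ + d_HI = 159 cm, d_HI = 159/(1 + 2.741) = 42.51 cm.
d_NH₃ = 159 − 42.51 = 116.5 cm.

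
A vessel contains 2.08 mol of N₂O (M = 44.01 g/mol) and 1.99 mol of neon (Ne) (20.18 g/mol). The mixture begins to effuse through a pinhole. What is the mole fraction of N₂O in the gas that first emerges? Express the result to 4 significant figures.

Effusion rate of each component ∝ n_i/√M_i (partial pressure × 1/√M).
x_N₂O(eff) = (n_N₂O/√M_N₂O) / (n_N₂O/√M_N₂O + n_Ne/√M_Ne)
= (2.08/√44.01) / (2.08/√44.01 + 1.99/√20.18) = 0.3135/(0.3135 + 0.4430) = 0.4144.

0.4144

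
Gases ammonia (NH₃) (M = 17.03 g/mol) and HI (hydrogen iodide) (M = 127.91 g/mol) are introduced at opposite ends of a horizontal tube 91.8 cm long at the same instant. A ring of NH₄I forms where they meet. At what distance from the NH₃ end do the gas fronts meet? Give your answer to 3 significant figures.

The fronts meet when d_NH₃ + d_HI = L with d_NH₃/d_HI = √(M_HI/M_NH₃) (Graham's law). Here √(M_HI/M_NH₃) = √(127.91/17.03) = 2.741.
With d_NH₃ + d_HI = 91.8 cm, d_HI = 91.8/(1 + 2.741) = 24.54 cm.
d_NH₃ = 91.8 − 24.54 = 67.3 cm.

67.3 cm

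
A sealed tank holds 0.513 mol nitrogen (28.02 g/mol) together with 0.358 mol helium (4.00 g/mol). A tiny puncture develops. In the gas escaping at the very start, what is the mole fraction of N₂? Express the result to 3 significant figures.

0.351

Effusion rate of each component ∝ n_i/√M_i (partial pressure × 1/√M).
So x_N₂ in the escaping gas = (n_N₂/√M_N₂) / Σ(n_i/√M_i)
= (0.513/√28.02) / (0.513/√28.02 + 0.358/√4.00) = 0.09691/(0.09691 + 0.1790) = 0.351.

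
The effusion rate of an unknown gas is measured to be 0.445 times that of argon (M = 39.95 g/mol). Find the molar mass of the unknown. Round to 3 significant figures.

202 g/mol

Since effusion rate ∝ 1/√M, rate_X/rate_Ar = √(M_Ar/M_X).
0.445 = √(39.95/M_X)
M_X = 39.95 / 0.445² = 39.95 / 0.1980 = 202 g/mol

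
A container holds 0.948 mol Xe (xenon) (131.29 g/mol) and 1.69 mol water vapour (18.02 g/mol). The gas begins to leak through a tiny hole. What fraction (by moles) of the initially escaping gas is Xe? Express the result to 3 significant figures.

0.172

Effusion rate of each component ∝ n_i/√M_i (partial pressure × 1/√M).
Mole fraction of Xe in the effusate = (n_Xe/√M_Xe) / (n_Xe/√M_Xe + n_H₂O/√M_H₂O)
= (0.948/√131.29) / (0.948/√131.29 + 1.69/√18.02) = 0.08274/(0.08274 + 0.3981) = 0.172.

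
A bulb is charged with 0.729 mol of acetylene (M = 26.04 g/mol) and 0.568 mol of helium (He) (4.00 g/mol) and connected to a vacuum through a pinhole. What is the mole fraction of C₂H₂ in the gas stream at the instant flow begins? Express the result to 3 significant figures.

Effusion rate of each component ∝ n_i/√M_i (partial pressure × 1/√M).
x_C₂H₂(eff) = (n_C₂H₂/√M_C₂H₂) / (n_C₂H₂/√M_C₂H₂ + n_He/√M_He)
= (0.729/√26.04) / (0.729/√26.04 + 0.568/√4.00) = 0.1429/(0.1429 + 0.2840) = 0.335.

0.335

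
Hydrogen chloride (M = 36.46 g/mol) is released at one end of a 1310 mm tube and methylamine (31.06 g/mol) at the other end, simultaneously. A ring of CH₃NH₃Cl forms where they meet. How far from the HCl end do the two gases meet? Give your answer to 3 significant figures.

Distances travelled in equal time are proportional to diffusion rates, so d_HCl/d_CH₃NH₂ = √(M_CH₃NH₂/M_HCl) = √(31.06/36.46) = 0.9230.
With d_HCl + d_CH₃NH₂ = 1310 mm, d_CH₃NH₂ = 1310/(1 + 0.9230) = 681.2 mm.
d_HCl = 1310 − 681.2 = 629 mm.

629 mm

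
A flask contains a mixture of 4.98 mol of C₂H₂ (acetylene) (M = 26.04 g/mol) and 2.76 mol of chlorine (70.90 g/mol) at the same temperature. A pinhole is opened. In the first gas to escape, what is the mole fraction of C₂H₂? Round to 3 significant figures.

Each component's effusion rate ∝ (its partial pressure)·(1/√M) ∝ n_i/√M_i.
x_C₂H₂(eff) = (n_C₂H₂/√M_C₂H₂) / (n_C₂H₂/√M_C₂H₂ + n_Cl₂/√M_Cl₂)
= (4.98/√26.04) / (4.98/√26.04 + 2.76/√70.90) = 0.9759/(0.9759 + 0.3278) = 0.749.

0.749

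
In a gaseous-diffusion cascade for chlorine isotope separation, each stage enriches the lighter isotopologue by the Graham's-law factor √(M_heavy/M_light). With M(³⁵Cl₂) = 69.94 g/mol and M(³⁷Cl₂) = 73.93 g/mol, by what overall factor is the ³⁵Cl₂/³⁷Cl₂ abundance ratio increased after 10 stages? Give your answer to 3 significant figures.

After 10 stages the ratio has grown by (√(73.93/69.94))^10 = (73.93/69.94)^(10/2).
= 1.05705^5 = 1.32.

1.32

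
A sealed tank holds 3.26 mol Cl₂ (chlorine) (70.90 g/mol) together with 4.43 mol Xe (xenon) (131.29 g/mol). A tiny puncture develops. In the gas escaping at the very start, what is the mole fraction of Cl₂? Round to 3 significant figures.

0.500

Rate_i ∝ x_i/√M_i (Graham's law weighted by mole fraction), so the effusate composition follows n_i/√M_i.
So x_Cl₂ in the escaping gas = (n_Cl₂/√M_Cl₂) / Σ(n_i/√M_i)
= (3.26/√70.90) / (3.26/√70.90 + 4.43/√131.29) = 0.3872/(0.3872 + 0.3866) = 0.500.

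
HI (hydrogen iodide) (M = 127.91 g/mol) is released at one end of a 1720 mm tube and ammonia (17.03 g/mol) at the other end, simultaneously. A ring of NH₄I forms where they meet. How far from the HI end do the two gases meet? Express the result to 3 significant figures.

Graham's law gives d_HI/d_NH₃ = rate_HI/rate_NH₃ = √(M_NH₃/M_HI) = √(17.03/127.91) = 0.3649.
With d_HI + d_NH₃ = 1720 mm, d_NH₃ = 1720/(1 + 0.3649) = 1260 mm.
d_HI = 1720 − 1260 = 460 mm.

460 mm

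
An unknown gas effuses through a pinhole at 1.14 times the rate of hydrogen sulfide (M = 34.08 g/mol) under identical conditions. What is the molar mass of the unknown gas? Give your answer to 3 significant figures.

26.2 g/mol

Since effusion rate ∝ 1/√M, rate_X/rate_H₂S = √(M_H₂S/M_X).
1.14 = √(34.08/M_X)
M_X = 34.08 / 1.14² = 34.08 / 1.300 = 26.2 g/mol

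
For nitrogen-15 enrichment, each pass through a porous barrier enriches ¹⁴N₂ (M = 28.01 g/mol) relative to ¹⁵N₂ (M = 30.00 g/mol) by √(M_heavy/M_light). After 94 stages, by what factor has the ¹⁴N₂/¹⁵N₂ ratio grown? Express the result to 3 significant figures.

25.2

The single-stage factor is √(M_heavy/M_light), so 94 stages give [√(30.00/28.01)]^94 = (30.00/28.01)^(94/2).
= 1.07105^47 = 25.2.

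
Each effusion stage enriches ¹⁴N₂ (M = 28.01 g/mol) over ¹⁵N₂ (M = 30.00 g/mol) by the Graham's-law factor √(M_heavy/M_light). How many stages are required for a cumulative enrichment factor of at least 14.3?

With α = √(30.00/28.01) per stage, ln α = ½ ln(1.07105) = 0.03432.
Need α^N ≥ 14.3 ⇒ N ≥ ln(14.3) / ln α = 2.660 / 0.03432 = 77.52.
Minimum whole number of stages: N = 78.

78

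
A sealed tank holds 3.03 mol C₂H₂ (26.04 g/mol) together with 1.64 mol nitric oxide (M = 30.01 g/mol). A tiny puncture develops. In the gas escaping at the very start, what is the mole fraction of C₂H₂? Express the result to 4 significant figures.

0.6648

The effusion rate of species i is ∝ p_i/√M_i ∝ n_i/√M_i.
Mole fraction of C₂H₂ in the effusate = (n_C₂H₂/√M_C₂H₂) / (n_C₂H₂/√M_C₂H₂ + n_NO/√M_NO)
= (3.03/√26.04) / (3.03/√26.04 + 1.64/√30.01) = 0.5938/(0.5938 + 0.2994) = 0.6648.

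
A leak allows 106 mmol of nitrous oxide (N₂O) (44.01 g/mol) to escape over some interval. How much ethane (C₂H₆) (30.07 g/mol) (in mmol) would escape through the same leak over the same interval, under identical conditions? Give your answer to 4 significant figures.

Graham's law gives rate_C₂H₆/rate_N₂O = √(M_N₂O/M_C₂H₆) = √(44.01/30.07) = √1.464 = 1.210.
So the amount for C₂H₆ is 106 × 1.210 = 128.2 mmol.

128.2 mmol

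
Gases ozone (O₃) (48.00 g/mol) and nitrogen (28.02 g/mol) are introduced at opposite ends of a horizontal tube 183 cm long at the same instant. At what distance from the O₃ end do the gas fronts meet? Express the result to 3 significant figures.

The fronts meet when d_O₃ + d_N₂ = L with d_O₃/d_N₂ = √(M_N₂/M_O₃) (Graham's law). Here √(M_N₂/M_O₃) = √(28.02/48.00) = 0.7640.
With d_O₃ + d_N₂ = 183 cm, d_N₂ = 183/(1 + 0.7640) = 103.7 cm.
d_O₃ = 183 − 103.7 = 79.3 cm.

79.3 cm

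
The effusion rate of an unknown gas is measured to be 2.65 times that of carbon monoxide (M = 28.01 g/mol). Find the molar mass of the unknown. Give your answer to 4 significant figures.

3.989 g/mol

From Graham's law, rate_X/rate_CO = √(M_CO/M_X).
2.65 = √(28.01/M_X)
M_X = 28.01 / 2.65² = 28.01 / 7.022 = 3.989 g/mol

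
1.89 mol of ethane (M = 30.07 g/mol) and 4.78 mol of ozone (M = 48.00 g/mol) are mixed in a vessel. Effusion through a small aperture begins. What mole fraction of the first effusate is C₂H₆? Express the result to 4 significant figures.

Each component's effusion rate ∝ (its partial pressure)·(1/√M) ∝ n_i/√M_i.
So x_C₂H₆ in the escaping gas = (n_C₂H₆/√M_C₂H₆) / Σ(n_i/√M_i)
= (1.89/√30.07) / (1.89/√30.07 + 4.78/√48.00) = 0.3447/(0.3447 + 0.6899) = 0.3331.

0.3331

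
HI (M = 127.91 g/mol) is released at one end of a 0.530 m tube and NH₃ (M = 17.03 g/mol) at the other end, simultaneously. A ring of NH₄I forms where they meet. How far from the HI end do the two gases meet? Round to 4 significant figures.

In equal time, each gas travels a distance ∝ its rate ∝ 1/√M, so d_HI/d_NH₃ = √(M_NH₃/M_HI) = √(17.03/127.91) = 0.3649.
With d_HI + d_NH₃ = 0.530 m, d_NH₃ = 0.530/(1 + 0.3649) = 0.3883 m.
d_HI = 0.530 − 0.3883 = 0.1417 m.

0.1417 m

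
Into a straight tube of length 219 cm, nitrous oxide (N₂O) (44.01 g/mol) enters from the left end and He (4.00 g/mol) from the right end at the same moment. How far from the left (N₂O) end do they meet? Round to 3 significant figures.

The fronts meet when d_N₂O + d_He = L with d_N₂O/d_He = √(M_He/M_N₂O) (Graham's law). Here √(M_He/M_N₂O) = √(4.00/44.01) = 0.3015.
With d_N₂O + d_He = 219 cm, d_He = 219/(1 + 0.3015) = 168.3 cm.
d_N₂O = 219 − 168.3 = 50.7 cm.

50.7 cm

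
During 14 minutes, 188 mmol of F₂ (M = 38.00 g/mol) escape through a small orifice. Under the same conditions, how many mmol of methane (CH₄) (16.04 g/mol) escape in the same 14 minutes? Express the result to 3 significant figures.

By Graham's law, rate_CH₄/rate_F₂ = √(M_F₂/M_CH₄) = √(38.00/16.04) = √2.369 = 1.539.
So the amount for CH₄ is 188 × 1.539 = 289 mmol.

289 mmol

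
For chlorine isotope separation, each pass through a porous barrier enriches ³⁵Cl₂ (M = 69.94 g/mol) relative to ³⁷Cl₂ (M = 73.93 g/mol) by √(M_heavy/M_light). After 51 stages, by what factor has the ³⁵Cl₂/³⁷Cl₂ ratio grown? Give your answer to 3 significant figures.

After 51 stages the ratio has grown by (√(73.93/69.94))^51 = (73.93/69.94)^(51/2).
= 1.05705^(51/2) = 4.12.

4.12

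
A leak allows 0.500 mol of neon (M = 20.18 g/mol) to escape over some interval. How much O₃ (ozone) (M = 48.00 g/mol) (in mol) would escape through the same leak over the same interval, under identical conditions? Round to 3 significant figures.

0.324 mol

Since effusion rate ∝ 1/√M, rate_O₃/rate_Ne = √(M_Ne/M_O₃) = √(20.18/48.00) = √0.4204 = 0.6484.
So the amount for O₃ is 0.500 × 0.6484 = 0.324 mol.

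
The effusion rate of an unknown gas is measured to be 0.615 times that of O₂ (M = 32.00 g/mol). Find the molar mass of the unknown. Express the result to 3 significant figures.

84.6 g/mol

Using Graham's law: rate_X/rate_O₂ = √(M_O₂/M_X).
0.615 = √(32.00/M_X)
M_X = 32.00 / 0.615² = 32.00 / 0.3782 = 84.6 g/mol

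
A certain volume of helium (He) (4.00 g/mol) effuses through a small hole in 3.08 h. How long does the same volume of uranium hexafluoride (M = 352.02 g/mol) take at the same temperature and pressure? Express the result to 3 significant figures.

Since effusion rate ∝ 1/√M, t_UF₆/t_He = √(M_UF₆/M_He) = √(352.02/4.00) = √88.00 = 9.381.
So the time for UF₆ is 3.08 × 9.381 = 28.9 h.

28.9 h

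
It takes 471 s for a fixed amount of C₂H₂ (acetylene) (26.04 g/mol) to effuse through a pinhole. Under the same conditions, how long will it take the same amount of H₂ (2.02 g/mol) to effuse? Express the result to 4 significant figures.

131.2 s

From Graham's law, t_H₂/t_C₂H₂ = √(M_H₂/M_C₂H₂) = √(2.02/26.04) = √0.07757 = 0.2785.
So the time for H₂ is 471 × 0.2785 = 131.2 s.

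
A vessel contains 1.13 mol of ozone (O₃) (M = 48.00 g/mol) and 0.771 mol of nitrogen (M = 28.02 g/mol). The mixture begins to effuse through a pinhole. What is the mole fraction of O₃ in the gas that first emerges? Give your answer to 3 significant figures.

Rate_i ∝ x_i/√M_i (Graham's law weighted by mole fraction), so the effusate composition follows n_i/√M_i.
So x_O₃ in the escaping gas = (n_O₃/√M_O₃) / Σ(n_i/√M_i)
= (1.13/√48.00) / (1.13/√48.00 + 0.771/√28.02) = 0.1631/(0.1631 + 0.1457) = 0.528.

0.528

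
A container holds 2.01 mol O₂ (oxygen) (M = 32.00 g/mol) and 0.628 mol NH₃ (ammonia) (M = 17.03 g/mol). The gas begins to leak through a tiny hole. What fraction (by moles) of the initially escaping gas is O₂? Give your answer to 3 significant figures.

The effusion rate of species i is ∝ p_i/√M_i ∝ n_i/√M_i.
So x_O₂ in the escaping gas = (n_O₂/√M_O₂) / Σ(n_i/√M_i)
= (2.01/√32.00) / (2.01/√32.00 + 0.628/√17.03) = 0.3553/(0.3553 + 0.1522) = 0.700.

0.700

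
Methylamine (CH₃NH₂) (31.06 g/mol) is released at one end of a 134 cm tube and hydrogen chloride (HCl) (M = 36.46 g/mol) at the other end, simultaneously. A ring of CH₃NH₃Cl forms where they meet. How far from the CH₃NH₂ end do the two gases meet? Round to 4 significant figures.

69.68 cm

In equal time, each gas travels a distance ∝ its rate ∝ 1/√M, so d_CH₃NH₂/d_HCl = √(M_HCl/M_CH₃NH₂) = √(36.46/31.06) = 1.083.
With d_CH₃NH₂ + d_HCl = 134 cm, d_HCl = 134/(1 + 1.083) = 64.32 cm.
d_CH₃NH₂ = 134 − 64.32 = 69.68 cm.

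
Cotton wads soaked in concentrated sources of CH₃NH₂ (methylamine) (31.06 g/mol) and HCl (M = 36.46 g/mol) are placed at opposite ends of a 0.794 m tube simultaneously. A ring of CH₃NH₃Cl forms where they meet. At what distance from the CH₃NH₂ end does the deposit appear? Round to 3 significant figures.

The fronts meet when d_CH₃NH₂ + d_HCl = L with d_CH₃NH₂/d_HCl = √(M_HCl/M_CH₃NH₂) (Graham's law). Here √(M_HCl/M_CH₃NH₂) = √(36.46/31.06) = 1.083.
With d_CH₃NH₂ + d_HCl = 0.794 m, d_HCl = 0.794/(1 + 1.083) = 0.3811 m.
d_CH₃NH₂ = 0.794 − 0.3811 = 0.413 m.

0.413 m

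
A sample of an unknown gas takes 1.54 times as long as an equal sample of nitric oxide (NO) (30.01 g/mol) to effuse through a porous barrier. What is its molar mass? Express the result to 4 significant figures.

Graham's law gives t_X/t_NO = √(M_X/M_NO).
1.54 = √(M_X/30.01)
M_X = 30.01 × 1.54² = 30.01 × 2.372 = 71.17 g/mol

71.17 g/mol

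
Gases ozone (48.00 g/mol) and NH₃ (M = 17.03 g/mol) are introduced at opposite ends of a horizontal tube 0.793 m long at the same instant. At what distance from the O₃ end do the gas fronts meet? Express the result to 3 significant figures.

0.296 m

Distances travelled in equal time are proportional to diffusion rates, so d_O₃/d_NH₃ = √(M_NH₃/M_O₃) = √(17.03/48.00) = 0.5956.
With d_O₃ + d_NH₃ = 0.793 m, d_NH₃ = 0.793/(1 + 0.5956) = 0.4970 m.
d_O₃ = 0.793 − 0.4970 = 0.296 m.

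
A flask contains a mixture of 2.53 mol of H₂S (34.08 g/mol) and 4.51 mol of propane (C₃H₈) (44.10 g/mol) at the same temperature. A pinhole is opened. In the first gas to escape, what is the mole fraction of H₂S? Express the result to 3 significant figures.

The effusion rate of species i is ∝ p_i/√M_i ∝ n_i/√M_i.
So x_H₂S in the escaping gas = (n_H₂S/√M_H₂S) / Σ(n_i/√M_i)
= (2.53/√34.08) / (2.53/√34.08 + 4.51/√44.10) = 0.4334/(0.4334 + 0.6791) = 0.390.

0.390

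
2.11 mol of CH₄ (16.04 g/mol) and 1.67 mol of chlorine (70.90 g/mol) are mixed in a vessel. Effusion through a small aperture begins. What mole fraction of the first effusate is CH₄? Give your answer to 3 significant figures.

Rate_i ∝ x_i/√M_i (Graham's law weighted by mole fraction), so the effusate composition follows n_i/√M_i.
x_CH₄(eff) = (n_CH₄/√M_CH₄) / (n_CH₄/√M_CH₄ + n_Cl₂/√M_Cl₂)
= (2.11/√16.04) / (2.11/√16.04 + 1.67/√70.90) = 0.5268/(0.5268 + 0.1983) = 0.727.

0.727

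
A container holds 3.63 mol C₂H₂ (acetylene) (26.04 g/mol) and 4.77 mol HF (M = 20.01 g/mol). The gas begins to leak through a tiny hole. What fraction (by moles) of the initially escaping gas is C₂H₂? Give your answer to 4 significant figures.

The effusion rate of species i is ∝ p_i/√M_i ∝ n_i/√M_i.
So x_C₂H₂ in the escaping gas = (n_C₂H₂/√M_C₂H₂) / Σ(n_i/√M_i)
= (3.63/√26.04) / (3.63/√26.04 + 4.77/√20.01) = 0.7114/(0.7114 + 1.066) = 0.4002.

0.4002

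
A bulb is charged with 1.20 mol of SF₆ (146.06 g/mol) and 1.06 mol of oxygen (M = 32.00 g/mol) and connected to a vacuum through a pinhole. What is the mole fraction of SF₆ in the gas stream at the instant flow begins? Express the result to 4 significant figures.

Effusion rate of each component ∝ n_i/√M_i (partial pressure × 1/√M).
So x_SF₆ in the escaping gas = (n_SF₆/√M_SF₆) / Σ(n_i/√M_i)
= (1.20/√146.06) / (1.20/√146.06 + 1.06/√32.00) = 0.09929/(0.09929 + 0.1874) = 0.3464.

0.3464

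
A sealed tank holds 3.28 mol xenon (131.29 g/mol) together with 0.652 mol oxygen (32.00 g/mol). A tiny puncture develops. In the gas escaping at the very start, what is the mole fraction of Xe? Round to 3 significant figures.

Each component's effusion rate ∝ (its partial pressure)·(1/√M) ∝ n_i/√M_i.
x_Xe(eff) = (n_Xe/√M_Xe) / (n_Xe/√M_Xe + n_O₂/√M_O₂)
= (3.28/√131.29) / (3.28/√131.29 + 0.652/√32.00) = 0.2863/(0.2863 + 0.1153) = 0.713.

0.713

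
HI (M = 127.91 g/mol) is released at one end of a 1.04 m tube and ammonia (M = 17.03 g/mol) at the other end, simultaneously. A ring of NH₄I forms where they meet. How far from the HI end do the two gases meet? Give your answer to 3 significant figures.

Distances travelled in equal time are proportional to diffusion rates, so d_HI/d_NH₃ = √(M_NH₃/M_HI) = √(17.03/127.91) = 0.3649.
With d_HI + d_NH₃ = 1.04 m, d_NH₃ = 1.04/(1 + 0.3649) = 0.7620 m.
d_HI = 1.04 − 0.7620 = 0.278 m.

0.278 m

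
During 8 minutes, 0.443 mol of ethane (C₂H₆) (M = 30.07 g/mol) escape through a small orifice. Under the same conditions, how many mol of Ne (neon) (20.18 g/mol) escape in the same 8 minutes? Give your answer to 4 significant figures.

0.5408 mol

From Graham's law, rate_Ne/rate_C₂H₆ = √(M_C₂H₆/M_Ne) = √(30.07/20.18) = √1.490 = 1.221.
So the amount for Ne is 0.443 × 1.221 = 0.5408 mol.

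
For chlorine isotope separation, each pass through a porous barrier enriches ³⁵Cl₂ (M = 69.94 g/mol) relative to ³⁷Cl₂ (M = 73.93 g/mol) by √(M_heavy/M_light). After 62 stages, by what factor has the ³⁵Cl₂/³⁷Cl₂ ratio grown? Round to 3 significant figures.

The single-stage factor is √(M_heavy/M_light), so 62 stages give [√(73.93/69.94)]^62 = (73.93/69.94)^(62/2).
= 1.05705^31 = 5.58.

5.58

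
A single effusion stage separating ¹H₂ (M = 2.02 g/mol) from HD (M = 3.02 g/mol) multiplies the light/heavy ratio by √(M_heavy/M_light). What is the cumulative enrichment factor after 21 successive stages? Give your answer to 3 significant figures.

Each stage multiplies the ratio by α = √(3.02/2.02), so after 21 stages the overall factor is α^21 = (3.02/2.02)^(21/2).
= 1.49505^(21/2) = 68.2.

68.2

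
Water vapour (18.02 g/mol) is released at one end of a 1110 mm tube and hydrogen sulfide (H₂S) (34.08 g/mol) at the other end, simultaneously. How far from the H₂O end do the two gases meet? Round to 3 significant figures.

Graham's law gives d_H₂O/d_H₂S = rate_H₂O/rate_H₂S = √(M_H₂S/M_H₂O) = √(34.08/18.02) = 1.375.
With d_H₂O + d_H₂S = 1110 mm, d_H₂S = 1110/(1 + 1.375) = 467.3 mm.
d_H₂O = 1110 − 467.3 = 643 mm.

643 mm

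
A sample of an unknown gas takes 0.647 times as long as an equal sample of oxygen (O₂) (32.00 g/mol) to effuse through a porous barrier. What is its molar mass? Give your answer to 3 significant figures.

By Graham's law, t_X/t_O₂ = √(M_X/M_O₂).
0.647 = √(M_X/32.00)
M_X = 32.00 × 0.647² = 32.00 × 0.4186 = 13.4 g/mol

13.4 g/mol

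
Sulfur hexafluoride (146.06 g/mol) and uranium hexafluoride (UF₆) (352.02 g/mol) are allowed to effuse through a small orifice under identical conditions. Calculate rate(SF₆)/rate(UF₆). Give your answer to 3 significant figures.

1.55

Graham's law gives rate_SF₆/rate_UF₆ = √(M_UF₆/M_SF₆) = √(352.02/146.06) = √2.410 = 1.55.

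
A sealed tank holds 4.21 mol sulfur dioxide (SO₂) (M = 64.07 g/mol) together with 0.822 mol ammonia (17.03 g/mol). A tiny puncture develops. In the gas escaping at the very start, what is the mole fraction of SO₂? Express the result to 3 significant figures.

Effusion rate of each component ∝ n_i/√M_i (partial pressure × 1/√M).
So x_SO₂ in the escaping gas = (n_SO₂/√M_SO₂) / Σ(n_i/√M_i)
= (4.21/√64.07) / (4.21/√64.07 + 0.822/√17.03) = 0.5260/(0.5260 + 0.1992) = 0.725.

0.725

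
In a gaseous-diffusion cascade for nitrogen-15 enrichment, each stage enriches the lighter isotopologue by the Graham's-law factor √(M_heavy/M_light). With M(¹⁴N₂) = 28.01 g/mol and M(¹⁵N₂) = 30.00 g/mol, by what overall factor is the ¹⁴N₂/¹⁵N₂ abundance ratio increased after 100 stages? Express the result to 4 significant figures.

30.93

Overall factor = α^100 with α = √(30.00/28.01), i.e. (30.00/28.01)^(100/2).
= 1.07105^50 = 30.93.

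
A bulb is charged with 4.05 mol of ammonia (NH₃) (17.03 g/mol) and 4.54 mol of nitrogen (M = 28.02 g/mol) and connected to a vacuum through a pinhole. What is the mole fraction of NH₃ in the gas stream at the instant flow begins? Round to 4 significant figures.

Effusion rate of each component ∝ n_i/√M_i (partial pressure × 1/√M).
x_NH₃(eff) = (n_NH₃/√M_NH₃) / (n_NH₃/√M_NH₃ + n_N₂/√M_N₂)
= (4.05/√17.03) / (4.05/√17.03 + 4.54/√28.02) = 0.9814/(0.9814 + 0.8577) = 0.5336.

0.5336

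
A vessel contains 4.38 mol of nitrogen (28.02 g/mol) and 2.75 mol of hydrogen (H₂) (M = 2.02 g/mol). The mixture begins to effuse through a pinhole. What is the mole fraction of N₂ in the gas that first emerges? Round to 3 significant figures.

Rate_i ∝ x_i/√M_i (Graham's law weighted by mole fraction), so the effusate composition follows n_i/√M_i.
Mole fraction of N₂ in the effusate = (n_N₂/√M_N₂) / (n_N₂/√M_N₂ + n_H₂/√M_H₂)
= (4.38/√28.02) / (4.38/√28.02 + 2.75/√2.02) = 0.8274/(0.8274 + 1.935) = 0.300.

0.300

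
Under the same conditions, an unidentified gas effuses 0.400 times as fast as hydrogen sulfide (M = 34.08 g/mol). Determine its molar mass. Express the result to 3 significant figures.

Using Graham's law: rate_X/rate_H₂S = √(M_H₂S/M_X).
0.400 = √(34.08/M_X)
M_X = 34.08 / 0.400² = 34.08 / 0.1600 = 213 g/mol

213 g/mol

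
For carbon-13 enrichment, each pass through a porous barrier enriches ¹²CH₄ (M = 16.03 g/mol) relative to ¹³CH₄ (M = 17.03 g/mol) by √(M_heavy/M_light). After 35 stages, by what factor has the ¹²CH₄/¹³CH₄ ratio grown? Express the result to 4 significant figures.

2.883

The single-stage factor is √(M_heavy/M_light), so 35 stages give [√(17.03/16.03)]^35 = (17.03/16.03)^(35/2).
= 1.06238^(35/2) = 2.883.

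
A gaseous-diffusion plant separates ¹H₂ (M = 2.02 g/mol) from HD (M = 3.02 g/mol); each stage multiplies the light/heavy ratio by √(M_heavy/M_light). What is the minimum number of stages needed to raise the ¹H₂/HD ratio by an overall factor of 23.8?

16

Per stage α = (3.02/2.02)^(1/2) = 1.49505^0.5, giving ln α = 0.2011.
Need α^N ≥ 23.8 ⇒ N ≥ ln(23.8) / ln α = 3.170 / 0.2011 = 15.76.
Minimum whole number of stages: N = 16.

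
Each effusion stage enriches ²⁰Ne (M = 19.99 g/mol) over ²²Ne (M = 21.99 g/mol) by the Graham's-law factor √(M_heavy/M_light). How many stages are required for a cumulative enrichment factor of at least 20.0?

With α = √(21.99/19.99) per stage, ln α = ½ ln(1.10005) = 0.04768.
Need α^N ≥ 20.0 ⇒ N ≥ ln(20.0) / ln α = 2.996 / 0.04768 = 62.83.
So at least 63 stages are needed.

63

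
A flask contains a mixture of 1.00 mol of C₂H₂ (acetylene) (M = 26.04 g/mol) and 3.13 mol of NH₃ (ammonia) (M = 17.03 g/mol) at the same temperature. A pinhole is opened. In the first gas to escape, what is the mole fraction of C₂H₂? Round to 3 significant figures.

0.205

The effusion rate of species i is ∝ p_i/√M_i ∝ n_i/√M_i.
Mole fraction of C₂H₂ in the effusate = (n_C₂H₂/√M_C₂H₂) / (n_C₂H₂/√M_C₂H₂ + n_NH₃/√M_NH₃)
= (1.00/√26.04) / (1.00/√26.04 + 3.13/√17.03) = 0.1960/(0.1960 + 0.7585) = 0.205.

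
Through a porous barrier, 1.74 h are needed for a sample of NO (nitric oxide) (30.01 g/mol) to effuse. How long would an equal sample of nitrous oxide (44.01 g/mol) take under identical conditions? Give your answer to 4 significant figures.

2.107 h

By Graham's law, t_N₂O/t_NO = √(M_N₂O/M_NO) = √(44.01/30.01) = √1.467 = 1.211.
So the time for N₂O is 1.74 × 1.211 = 2.107 h.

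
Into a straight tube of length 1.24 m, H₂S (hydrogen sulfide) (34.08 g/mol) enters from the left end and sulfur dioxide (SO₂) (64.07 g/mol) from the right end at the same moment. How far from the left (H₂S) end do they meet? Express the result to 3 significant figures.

Distances travelled in equal time are proportional to diffusion rates, so d_H₂S/d_SO₂ = √(M_SO₂/M_H₂S) = √(64.07/34.08) = 1.371.
With d_H₂S + d_SO₂ = 1.24 m, d_SO₂ = 1.24/(1 + 1.371) = 0.5230 m.
d_H₂S = 1.24 − 0.5230 = 0.717 m.

0.717 m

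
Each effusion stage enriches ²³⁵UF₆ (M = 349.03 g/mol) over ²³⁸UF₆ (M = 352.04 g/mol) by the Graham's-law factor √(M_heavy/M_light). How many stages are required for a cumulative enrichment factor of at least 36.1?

Single-stage factor α = √(352.04/349.03), so ln α = ½ ln(1.00862) = 0.004293.
Need α^N ≥ 36.1 ⇒ N ≥ ln(36.1) / ln α = 3.586 / 0.004293 = 835.29.
So at least 836 stages are needed.

836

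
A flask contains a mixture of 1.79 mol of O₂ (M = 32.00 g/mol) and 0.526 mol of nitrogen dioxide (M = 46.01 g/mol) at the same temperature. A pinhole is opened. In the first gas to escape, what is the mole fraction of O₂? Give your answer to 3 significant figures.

The effusion rate of species i is ∝ p_i/√M_i ∝ n_i/√M_i.
So x_O₂ in the escaping gas = (n_O₂/√M_O₂) / Σ(n_i/√M_i)
= (1.79/√32.00) / (1.79/√32.00 + 0.526/√46.01) = 0.3164/(0.3164 + 0.07755) = 0.803.

0.803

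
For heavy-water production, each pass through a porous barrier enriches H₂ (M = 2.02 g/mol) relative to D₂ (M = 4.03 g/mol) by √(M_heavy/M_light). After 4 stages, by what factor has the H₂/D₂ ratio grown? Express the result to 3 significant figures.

3.98

Each stage multiplies the ratio by α = √(4.03/2.02), so after 4 stages the overall factor is α^4 = (4.03/2.02)^(4/2).
= 1.99505^2 = 3.98.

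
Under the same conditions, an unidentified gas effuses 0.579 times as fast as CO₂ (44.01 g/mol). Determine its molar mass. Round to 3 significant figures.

131 g/mol

By Graham's law, rate_X/rate_CO₂ = √(M_CO₂/M_X).
0.579 = √(44.01/M_X)
M_X = 44.01 / 0.579² = 44.01 / 0.3352 = 131 g/mol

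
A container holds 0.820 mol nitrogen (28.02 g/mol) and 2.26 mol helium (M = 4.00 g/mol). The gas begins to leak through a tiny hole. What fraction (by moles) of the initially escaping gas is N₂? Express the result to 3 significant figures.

The effusion rate of species i is ∝ p_i/√M_i ∝ n_i/√M_i.
x_N₂(eff) = (n_N₂/√M_N₂) / (n_N₂/√M_N₂ + n_He/√M_He)
= (0.820/√28.02) / (0.820/√28.02 + 2.26/√4.00) = 0.1549/(0.1549 + 1.130) = 0.121.

0.121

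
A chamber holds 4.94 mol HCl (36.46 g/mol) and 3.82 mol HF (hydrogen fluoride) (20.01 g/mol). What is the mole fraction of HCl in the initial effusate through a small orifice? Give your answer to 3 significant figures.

0.489

Rate_i ∝ x_i/√M_i (Graham's law weighted by mole fraction), so the effusate composition follows n_i/√M_i.
So x_HCl in the escaping gas = (n_HCl/√M_HCl) / Σ(n_i/√M_i)
= (4.94/√36.46) / (4.94/√36.46 + 3.82/√20.01) = 0.8181/(0.8181 + 0.8540) = 0.489.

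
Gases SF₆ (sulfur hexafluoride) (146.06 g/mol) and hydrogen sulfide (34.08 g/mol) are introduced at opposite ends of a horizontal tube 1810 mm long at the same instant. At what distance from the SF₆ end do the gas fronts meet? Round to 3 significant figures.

Graham's law gives d_SF₆/d_H₂S = rate_SF₆/rate_H₂S = √(M_H₂S/M_SF₆) = √(34.08/146.06) = 0.4830.
With d_SF₆ + d_H₂S = 1810 mm, d_H₂S = 1810/(1 + 0.4830) = 1220 mm.
d_SF₆ = 1810 − 1220 = 590 mm.

590 mm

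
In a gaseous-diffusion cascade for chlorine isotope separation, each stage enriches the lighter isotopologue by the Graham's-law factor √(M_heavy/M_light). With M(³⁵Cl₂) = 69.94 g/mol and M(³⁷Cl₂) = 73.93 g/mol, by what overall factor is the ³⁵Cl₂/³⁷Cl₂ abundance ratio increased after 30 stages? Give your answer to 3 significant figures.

The single-stage factor is √(M_heavy/M_light), so 30 stages give [√(73.93/69.94)]^30 = (73.93/69.94)^(30/2).
= 1.05705^15 = 2.30.

2.30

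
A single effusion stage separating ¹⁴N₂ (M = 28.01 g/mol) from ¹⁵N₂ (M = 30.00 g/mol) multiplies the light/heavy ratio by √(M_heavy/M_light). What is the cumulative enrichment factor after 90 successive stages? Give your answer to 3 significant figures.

21.9

Each stage multiplies the ratio by α = √(30.00/28.01), so after 90 stages the overall factor is α^90 = (30.00/28.01)^(90/2).
= 1.07105^45 = 21.9.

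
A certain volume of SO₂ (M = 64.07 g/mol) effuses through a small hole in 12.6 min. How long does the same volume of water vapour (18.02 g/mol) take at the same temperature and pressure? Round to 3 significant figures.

6.68 min

Since effusion rate ∝ 1/√M, t_H₂O/t_SO₂ = √(M_H₂O/M_SO₂) = √(18.02/64.07) = √0.2813 = 0.5303.
So the time for H₂O is 12.6 × 0.5303 = 6.68 min.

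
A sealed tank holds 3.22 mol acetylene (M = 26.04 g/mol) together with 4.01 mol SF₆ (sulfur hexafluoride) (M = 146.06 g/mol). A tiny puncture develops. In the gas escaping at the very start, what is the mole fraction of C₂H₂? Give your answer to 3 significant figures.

0.655

The effusion rate of species i is ∝ p_i/√M_i ∝ n_i/√M_i.
Mole fraction of C₂H₂ in the effusate = (n_C₂H₂/√M_C₂H₂) / (n_C₂H₂/√M_C₂H₂ + n_SF₆/√M_SF₆)
= (3.22/√26.04) / (3.22/√26.04 + 4.01/√146.06) = 0.6310/(0.6310 + 0.3318) = 0.655.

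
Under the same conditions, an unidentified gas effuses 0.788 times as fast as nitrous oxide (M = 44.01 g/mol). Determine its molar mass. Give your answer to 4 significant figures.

Graham's law gives rate_X/rate_N₂O = √(M_N₂O/M_X).
0.788 = √(44.01/M_X)
M_X = 44.01 / 0.788² = 44.01 / 0.6209 = 70.88 g/mol

70.88 g/mol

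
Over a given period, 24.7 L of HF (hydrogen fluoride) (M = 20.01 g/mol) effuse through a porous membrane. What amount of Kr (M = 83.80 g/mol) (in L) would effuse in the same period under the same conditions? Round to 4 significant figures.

By Graham's law, rate_Kr/rate_HF = √(M_HF/M_Kr) = √(20.01/83.80) = √0.2388 = 0.4887.
So the volume for Kr is 24.7 × 0.4887 = 12.07 L.

12.07 L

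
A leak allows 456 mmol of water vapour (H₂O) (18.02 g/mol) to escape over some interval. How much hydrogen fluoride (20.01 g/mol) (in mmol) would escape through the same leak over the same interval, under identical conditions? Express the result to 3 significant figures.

Using Graham's law: rate_HF/rate_H₂O = √(M_H₂O/M_HF) = √(18.02/20.01) = √0.9005 = 0.9490.
So the amount for HF is 456 × 0.9490 = 433 mmol.

433 mmol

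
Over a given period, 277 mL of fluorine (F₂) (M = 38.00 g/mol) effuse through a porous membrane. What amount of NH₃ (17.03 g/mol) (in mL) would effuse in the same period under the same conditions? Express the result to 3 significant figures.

414 mL

Using Graham's law: rate_NH₃/rate_F₂ = √(M_F₂/M_NH₃) = √(38.00/17.03) = √2.231 = 1.494.
So the volume for NH₃ is 277 × 1.494 = 414 mL.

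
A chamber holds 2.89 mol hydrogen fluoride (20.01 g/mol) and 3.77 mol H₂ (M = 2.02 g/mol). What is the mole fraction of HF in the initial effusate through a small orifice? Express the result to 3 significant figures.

0.196

The effusion rate of species i is ∝ p_i/√M_i ∝ n_i/√M_i.
Mole fraction of HF in the effusate = (n_HF/√M_HF) / (n_HF/√M_HF + n_H₂/√M_H₂)
= (2.89/√20.01) / (2.89/√20.01 + 3.77/√2.02) = 0.6461/(0.6461 + 2.653) = 0.196.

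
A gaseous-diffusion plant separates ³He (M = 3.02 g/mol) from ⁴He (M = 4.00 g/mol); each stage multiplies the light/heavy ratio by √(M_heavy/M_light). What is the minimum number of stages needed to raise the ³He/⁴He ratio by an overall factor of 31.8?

25

With α = √(4.00/3.02) per stage, ln α = ½ ln(1.32450) = 0.1405.
Need α^N ≥ 31.8 ⇒ N ≥ ln(31.8) / ln α = 3.459 / 0.1405 = 24.62.
So at least 25 stages are needed.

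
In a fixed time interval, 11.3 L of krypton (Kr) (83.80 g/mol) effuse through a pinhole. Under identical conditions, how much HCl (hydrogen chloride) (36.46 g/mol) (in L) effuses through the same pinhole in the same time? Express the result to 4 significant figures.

Graham's law gives rate_HCl/rate_Kr = √(M_Kr/M_HCl) = √(83.80/36.46) = √2.298 = 1.516.
So the volume for HCl is 11.3 × 1.516 = 17.13 L.

17.13 L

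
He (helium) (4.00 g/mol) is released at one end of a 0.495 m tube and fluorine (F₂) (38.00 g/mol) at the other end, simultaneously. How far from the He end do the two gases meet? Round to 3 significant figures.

In equal time, each gas travels a distance ∝ its rate ∝ 1/√M, so d_He/d_F₂ = √(M_F₂/M_He) = √(38.00/4.00) = 3.082.
With d_He + d_F₂ = 0.495 m, d_F₂ = 0.495/(1 + 3.082) = 0.1213 m.
d_He = 0.495 − 0.1213 = 0.374 m.

0.374 m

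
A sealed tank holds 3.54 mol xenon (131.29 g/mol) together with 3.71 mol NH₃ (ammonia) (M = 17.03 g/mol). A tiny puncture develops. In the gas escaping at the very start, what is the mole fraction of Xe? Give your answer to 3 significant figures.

0.256

Each component's effusion rate ∝ (its partial pressure)·(1/√M) ∝ n_i/√M_i.
x_Xe(eff) = (n_Xe/√M_Xe) / (n_Xe/√M_Xe + n_NH₃/√M_NH₃)
= (3.54/√131.29) / (3.54/√131.29 + 3.71/√17.03) = 0.3089/(0.3089 + 0.8990) = 0.256.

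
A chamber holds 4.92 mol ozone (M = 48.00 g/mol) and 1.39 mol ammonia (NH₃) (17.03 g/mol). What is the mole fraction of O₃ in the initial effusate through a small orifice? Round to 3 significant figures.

0.678

Rate_i ∝ x_i/√M_i (Graham's law weighted by mole fraction), so the effusate composition follows n_i/√M_i.
x_O₃(eff) = (n_O₃/√M_O₃) / (n_O₃/√M_O₃ + n_NH₃/√M_NH₃)
= (4.92/√48.00) / (4.92/√48.00 + 1.39/√17.03) = 0.7101/(0.7101 + 0.3368) = 0.678.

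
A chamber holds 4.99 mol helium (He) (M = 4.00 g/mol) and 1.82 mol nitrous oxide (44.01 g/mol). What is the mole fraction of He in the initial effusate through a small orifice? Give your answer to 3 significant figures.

0.901

Rate_i ∝ x_i/√M_i (Graham's law weighted by mole fraction), so the effusate composition follows n_i/√M_i.
Mole fraction of He in the effusate = (n_He/√M_He) / (n_He/√M_He + n_N₂O/√M_N₂O)
= (4.99/√4.00) / (4.99/√4.00 + 1.82/√44.01) = 2.495/(2.495 + 0.2743) = 0.901.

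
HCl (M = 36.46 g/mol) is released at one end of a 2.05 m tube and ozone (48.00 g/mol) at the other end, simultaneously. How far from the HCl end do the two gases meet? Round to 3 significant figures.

Distances travelled in equal time are proportional to diffusion rates, so d_HCl/d_O₃ = √(M_O₃/M_HCl) = √(48.00/36.46) = 1.147.
With d_HCl + d_O₃ = 2.05 m, d_O₃ = 2.05/(1 + 1.147) = 0.9546 m.
d_HCl = 2.05 − 0.9546 = 1.10 m.

1.10 m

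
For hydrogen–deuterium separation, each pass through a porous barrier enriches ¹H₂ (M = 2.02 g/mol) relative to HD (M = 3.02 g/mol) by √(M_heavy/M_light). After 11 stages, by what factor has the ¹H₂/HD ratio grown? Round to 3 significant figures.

9.13

Each stage multiplies the ratio by α = √(3.02/2.02), so after 11 stages the overall factor is α^11 = (3.02/2.02)^(11/2).
= 1.49505^(11/2) = 9.13.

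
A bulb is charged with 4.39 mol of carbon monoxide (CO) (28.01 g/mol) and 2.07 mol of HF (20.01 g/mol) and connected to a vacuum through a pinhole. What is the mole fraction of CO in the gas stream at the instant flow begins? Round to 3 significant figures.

0.642

Rate_i ∝ x_i/√M_i (Graham's law weighted by mole fraction), so the effusate composition follows n_i/√M_i.
So x_CO in the escaping gas = (n_CO/√M_CO) / Σ(n_i/√M_i)
= (4.39/√28.01) / (4.39/√28.01 + 2.07/√20.01) = 0.8295/(0.8295 + 0.4628) = 0.642.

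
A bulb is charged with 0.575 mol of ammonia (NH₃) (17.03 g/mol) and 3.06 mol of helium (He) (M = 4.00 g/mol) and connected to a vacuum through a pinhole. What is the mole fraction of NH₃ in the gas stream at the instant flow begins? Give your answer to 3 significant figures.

Each component's effusion rate ∝ (its partial pressure)·(1/√M) ∝ n_i/√M_i.
Mole fraction of NH₃ in the effusate = (n_NH₃/√M_NH₃) / (n_NH₃/√M_NH₃ + n_He/√M_He)
= (0.575/√17.03) / (0.575/√17.03 + 3.06/√4.00) = 0.1393/(0.1393 + 1.530) = 0.0835.

0.0835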